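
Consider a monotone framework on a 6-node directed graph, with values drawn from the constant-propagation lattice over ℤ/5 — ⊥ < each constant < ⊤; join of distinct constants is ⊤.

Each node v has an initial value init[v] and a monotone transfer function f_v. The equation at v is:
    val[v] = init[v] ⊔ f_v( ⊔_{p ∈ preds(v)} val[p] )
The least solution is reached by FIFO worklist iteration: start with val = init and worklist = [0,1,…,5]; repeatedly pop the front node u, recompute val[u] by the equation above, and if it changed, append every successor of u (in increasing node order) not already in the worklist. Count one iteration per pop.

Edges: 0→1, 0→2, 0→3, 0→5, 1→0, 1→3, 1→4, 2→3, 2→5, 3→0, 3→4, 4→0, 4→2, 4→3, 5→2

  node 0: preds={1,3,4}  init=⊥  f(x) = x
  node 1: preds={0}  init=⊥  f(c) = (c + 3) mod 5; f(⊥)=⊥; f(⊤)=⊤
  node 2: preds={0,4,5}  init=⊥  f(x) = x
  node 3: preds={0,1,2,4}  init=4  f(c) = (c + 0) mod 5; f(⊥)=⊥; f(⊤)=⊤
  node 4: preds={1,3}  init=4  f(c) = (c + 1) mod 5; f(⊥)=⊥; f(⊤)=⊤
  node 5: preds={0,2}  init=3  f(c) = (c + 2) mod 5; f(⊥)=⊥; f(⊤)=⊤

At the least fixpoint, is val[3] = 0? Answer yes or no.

Iteration log — 14 steps:
  step 1. node 0  ⊔preds=4  new=4  old=⊥  +wl: 
  step 2. node 1  ⊔preds=4  new=2  old=⊥  +wl: 0
  step 3. node 2  ⊔preds=⊤  new=⊤  old=⊥  +wl: 
  step 4. node 3  ⊔preds=⊤  new=⊤  old=4  +wl: 
  step 5. node 4  ⊔preds=⊤  new=⊤  old=4  +wl: 2,3
  step 6. node 5  ⊔preds=⊤  new=⊤  old=3  +wl: 
  step 7. node 0  ⊔preds=⊤  new=⊤  old=4  +wl: 1,5
  step 8. node 2  ⊔preds=⊤  new=⊤  stable
  step 9. node 3  ⊔preds=⊤  new=⊤  stable
  step 10. node 1  ⊔preds=⊤  new=⊤  old=2  +wl: 0,3,4
  step 11. node 5  ⊔preds=⊤  new=⊤  stable
  step 12. node 0  ⊔preds=⊤  new=⊤  stable
  step 13. node 3  ⊔preds=⊤  new=⊤  stable
  step 14. node 4  ⊔preds=⊤  new=⊤  stable

Least fixpoint reached:
  node 0: ⊤
  node 1: ⊤
  node 2: ⊤
  node 3: ⊤
  node 4: ⊤
  node 5: ⊤

no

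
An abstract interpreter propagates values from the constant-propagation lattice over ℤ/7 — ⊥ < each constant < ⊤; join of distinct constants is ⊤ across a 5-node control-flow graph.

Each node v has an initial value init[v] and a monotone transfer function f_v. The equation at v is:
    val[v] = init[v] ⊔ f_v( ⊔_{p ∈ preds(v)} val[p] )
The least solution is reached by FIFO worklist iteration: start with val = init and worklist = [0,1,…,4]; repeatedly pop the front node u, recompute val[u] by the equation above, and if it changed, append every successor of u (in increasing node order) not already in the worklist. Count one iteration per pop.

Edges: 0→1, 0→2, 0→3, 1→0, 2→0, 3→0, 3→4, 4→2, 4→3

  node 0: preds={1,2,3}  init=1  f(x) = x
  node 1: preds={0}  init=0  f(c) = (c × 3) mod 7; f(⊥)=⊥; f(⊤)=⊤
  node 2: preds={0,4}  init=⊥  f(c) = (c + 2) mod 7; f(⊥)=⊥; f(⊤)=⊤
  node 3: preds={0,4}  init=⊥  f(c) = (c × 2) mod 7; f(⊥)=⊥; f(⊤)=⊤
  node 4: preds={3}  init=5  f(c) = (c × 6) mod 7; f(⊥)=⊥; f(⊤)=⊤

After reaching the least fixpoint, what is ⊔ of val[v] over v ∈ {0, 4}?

⊤

Worklist (8 pops):
  #1 pop 0: in=0 → ⊤ (was 1); enqueue []
  #2 pop 1: in=⊤ → ⊤ (was 0); enqueue [0]
  #3 pop 2: in=⊤ → ⊤ (was ⊥); enqueue []
  #4 pop 3: in=⊤ → ⊤ (was ⊥); enqueue []
  #5 pop 4: in=⊤ → ⊤ (was 5); enqueue [2,3]
  #6 pop 0: in=⊤ → ⊤ (no change)
  #7 pop 2: in=⊤ → ⊤ (no change)
  #8 pop 3: in=⊤ → ⊤ (no change)

Fixpoint:
  val[0] = ⊤
  val[1] = ⊤
  val[2] = ⊤
  val[3] = ⊤
  val[4] = ⊤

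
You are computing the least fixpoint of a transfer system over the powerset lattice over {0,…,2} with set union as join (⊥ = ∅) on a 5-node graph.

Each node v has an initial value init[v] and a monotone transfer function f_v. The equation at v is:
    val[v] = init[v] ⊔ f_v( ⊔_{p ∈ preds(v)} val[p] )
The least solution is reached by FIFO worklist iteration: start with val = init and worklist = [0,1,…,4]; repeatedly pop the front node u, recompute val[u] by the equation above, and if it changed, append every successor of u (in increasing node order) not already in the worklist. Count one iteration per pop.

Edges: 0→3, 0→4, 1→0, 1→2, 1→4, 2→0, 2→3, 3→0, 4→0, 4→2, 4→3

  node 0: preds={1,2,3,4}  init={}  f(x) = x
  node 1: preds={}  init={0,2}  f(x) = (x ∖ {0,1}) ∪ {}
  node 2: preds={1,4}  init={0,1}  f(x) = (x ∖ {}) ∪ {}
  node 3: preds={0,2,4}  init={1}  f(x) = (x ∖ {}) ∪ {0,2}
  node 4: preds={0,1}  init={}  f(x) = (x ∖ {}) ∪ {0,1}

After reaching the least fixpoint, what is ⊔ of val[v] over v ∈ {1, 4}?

{0,1,2}

Worklist (8 pops):
  #1 pop 0: in={0,1,2} → {0,1,2} (was {}); enqueue []
  #2 pop 1: in={} → {0,2} (no change)
  #3 pop 2: in={0,2} → {0,1,2} (was {0,1}); enqueue [0]
  #4 pop 3: in={0,1,2} → {0,1,2} (was {1}); enqueue []
  #5 pop 4: in={0,1,2} → {0,1,2} (was {}); enqueue [2,3]
  #6 pop 0: in={0,1,2} → {0,1,2} (no change)
  #7 pop 2: in={0,1,2} → {0,1,2} (no change)
  #8 pop 3: in={0,1,2} → {0,1,2} (no change)

Fixpoint:
  val[0] = {0,1,2}
  val[1] = {0,2}
  val[2] = {0,1,2}
  val[3] = {0,1,2}
  val[4] = {0,1,2}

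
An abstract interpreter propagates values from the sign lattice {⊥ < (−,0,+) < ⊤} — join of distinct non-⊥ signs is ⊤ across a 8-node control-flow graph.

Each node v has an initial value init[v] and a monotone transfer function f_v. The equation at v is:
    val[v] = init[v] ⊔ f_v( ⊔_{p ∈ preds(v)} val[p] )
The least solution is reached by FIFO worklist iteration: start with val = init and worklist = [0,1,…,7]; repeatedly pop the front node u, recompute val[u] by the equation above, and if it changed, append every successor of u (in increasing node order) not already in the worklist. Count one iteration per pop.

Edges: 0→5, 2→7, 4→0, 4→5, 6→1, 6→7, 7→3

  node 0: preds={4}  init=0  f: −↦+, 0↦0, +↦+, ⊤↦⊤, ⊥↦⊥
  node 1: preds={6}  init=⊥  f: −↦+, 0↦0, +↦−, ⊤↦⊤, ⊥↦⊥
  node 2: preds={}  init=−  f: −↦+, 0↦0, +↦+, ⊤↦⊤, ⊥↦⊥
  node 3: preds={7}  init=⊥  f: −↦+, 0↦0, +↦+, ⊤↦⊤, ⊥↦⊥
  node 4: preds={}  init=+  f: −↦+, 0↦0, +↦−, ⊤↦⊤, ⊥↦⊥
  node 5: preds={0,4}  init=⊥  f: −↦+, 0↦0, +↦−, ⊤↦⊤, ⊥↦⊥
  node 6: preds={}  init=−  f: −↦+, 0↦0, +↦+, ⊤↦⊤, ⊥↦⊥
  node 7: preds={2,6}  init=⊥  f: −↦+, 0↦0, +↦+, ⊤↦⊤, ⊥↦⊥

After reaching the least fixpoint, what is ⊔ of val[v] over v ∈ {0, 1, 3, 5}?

Iteration log — 9 steps:
  step 1. node 0  ⊔preds=+  new=⊤  old=0  +wl: 
  step 2. node 1  ⊔preds=−  new=+  old=⊥  +wl: 
  step 3. node 2  ⊔preds=⊥  new=−  stable
  step 4. node 3  ⊔preds=⊥  new=⊥  stable
  step 5. node 4  ⊔preds=⊥  new=+  stable
  step 6. node 5  ⊔preds=⊤  new=⊤  old=⊥  +wl: 
  step 7. node 6  ⊔preds=⊥  new=−  stable
  step 8. node 7  ⊔preds=−  new=+  old=⊥  +wl: 3
  step 9. node 3  ⊔preds=+  new=+  old=⊥  +wl: 

Least fixpoint reached:
  node 0: ⊤
  node 1: +
  node 2: −
  node 3: +
  node 4: +
  node 5: ⊤
  node 6: −
  node 7: +

⊤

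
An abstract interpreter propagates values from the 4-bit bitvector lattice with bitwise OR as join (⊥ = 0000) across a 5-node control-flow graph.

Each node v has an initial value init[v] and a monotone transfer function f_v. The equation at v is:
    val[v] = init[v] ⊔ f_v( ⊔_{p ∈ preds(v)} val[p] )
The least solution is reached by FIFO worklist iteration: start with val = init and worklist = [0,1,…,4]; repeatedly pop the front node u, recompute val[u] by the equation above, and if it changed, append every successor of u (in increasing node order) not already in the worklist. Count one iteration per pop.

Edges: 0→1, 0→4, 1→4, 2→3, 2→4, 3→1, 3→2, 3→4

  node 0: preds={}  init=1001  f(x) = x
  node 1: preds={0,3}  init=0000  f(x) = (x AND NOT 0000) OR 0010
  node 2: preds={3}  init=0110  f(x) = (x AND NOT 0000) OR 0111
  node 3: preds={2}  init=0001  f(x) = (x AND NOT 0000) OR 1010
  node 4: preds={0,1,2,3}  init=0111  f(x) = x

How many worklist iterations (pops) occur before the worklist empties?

9

Worklist (9 pops):
  #1 pop 0: in=0000 → 1001 (no change)
  #2 pop 1: in=1001 → 1011 (was 0000); enqueue []
  #3 pop 2: in=0001 → 0111 (was 0110); enqueue []
  #4 pop 3: in=0111 → 1111 (was 0001); enqueue [1,2]
  #5 pop 4: in=1111 → 1111 (was 0111); enqueue []
  #6 pop 1: in=1111 → 1111 (was 1011); enqueue [4]
  #7 pop 2: in=1111 → 1111 (was 0111); enqueue [3]
  #8 pop 4: in=1111 → 1111 (no change)
  #9 pop 3: in=1111 → 1111 (no change)

Fixpoint:
  val[0] = 1001
  val[1] = 1111
  val[2] = 1111
  val[3] = 1111
  val[4] = 1111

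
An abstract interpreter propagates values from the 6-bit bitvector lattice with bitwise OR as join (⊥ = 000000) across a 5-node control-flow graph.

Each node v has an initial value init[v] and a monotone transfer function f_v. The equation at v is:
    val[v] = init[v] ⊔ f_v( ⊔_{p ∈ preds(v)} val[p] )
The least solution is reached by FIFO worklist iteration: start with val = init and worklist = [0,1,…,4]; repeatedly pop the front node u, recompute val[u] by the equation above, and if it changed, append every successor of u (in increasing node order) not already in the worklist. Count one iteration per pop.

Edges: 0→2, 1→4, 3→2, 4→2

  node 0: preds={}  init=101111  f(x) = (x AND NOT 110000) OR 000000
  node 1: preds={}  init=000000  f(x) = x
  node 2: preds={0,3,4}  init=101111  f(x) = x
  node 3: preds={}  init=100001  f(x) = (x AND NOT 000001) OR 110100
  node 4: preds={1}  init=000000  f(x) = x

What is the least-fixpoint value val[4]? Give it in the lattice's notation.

000000

Iteration log — 6 steps:
  step 1. node 0  ⊔preds=000000  new=101111  stable
  step 2. node 1  ⊔preds=000000  new=000000  stable
  step 3. node 2  ⊔preds=101111  new=101111  stable
  step 4. node 3  ⊔preds=000000  new=110101  old=100001  +wl: 2
  step 5. node 4  ⊔preds=000000  new=000000  stable
  step 6. node 2  ⊔preds=111111  new=111111  old=101111  +wl: 

Least fixpoint reached:
  node 0: 101111
  node 1: 000000
  node 2: 111111
  node 3: 110101
  node 4: 000000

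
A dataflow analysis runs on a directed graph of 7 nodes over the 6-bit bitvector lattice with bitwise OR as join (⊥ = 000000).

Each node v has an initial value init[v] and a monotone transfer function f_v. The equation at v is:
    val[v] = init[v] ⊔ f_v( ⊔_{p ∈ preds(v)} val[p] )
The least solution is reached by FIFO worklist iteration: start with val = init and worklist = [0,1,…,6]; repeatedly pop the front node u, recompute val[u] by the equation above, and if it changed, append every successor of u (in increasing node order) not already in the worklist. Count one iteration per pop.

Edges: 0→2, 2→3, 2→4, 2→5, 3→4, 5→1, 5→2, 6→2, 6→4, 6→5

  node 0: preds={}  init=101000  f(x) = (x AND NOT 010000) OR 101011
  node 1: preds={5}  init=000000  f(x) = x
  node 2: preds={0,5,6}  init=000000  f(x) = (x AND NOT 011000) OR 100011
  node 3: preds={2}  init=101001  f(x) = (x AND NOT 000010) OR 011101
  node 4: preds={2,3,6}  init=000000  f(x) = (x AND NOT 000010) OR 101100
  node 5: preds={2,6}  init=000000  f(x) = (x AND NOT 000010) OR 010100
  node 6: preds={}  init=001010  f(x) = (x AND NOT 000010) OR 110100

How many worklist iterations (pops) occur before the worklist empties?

Trace (12 dequeues):
  [1] u=0 | in 000000 | out 101011 | prev 101000 | push {}
  [2] u=1 | in 000000 | out 000000 | ==
  [3] u=2 | in 101011 | out 100011 | prev 000000 | push {}
  [4] u=3 | in 100011 | out 111101 | prev 101001 | push {}
  [5] u=4 | in 111111 | out 111101 | prev 000000 | push {}
  [6] u=5 | in 101011 | out 111101 | prev 000000 | push {1,2}
  [7] u=6 | in 000000 | out 111110 | prev 001010 | push {4,5}
  [8] u=1 | in 111101 | out 111101 | prev 000000 | push {}
  [9] u=2 | in 111111 | out 100111 | prev 100011 | push {3}
  [10] u=4 | in 111111 | out 111101 | ==
  [11] u=5 | in 111111 | out 111101 | ==
  [12] u=3 | in 100111 | out 111101 | ==

Converged values:
  [0] 101011
  [1] 111101
  [2] 100111
  [3] 111101
  [4] 111101
  [5] 111101
  [6] 111110

12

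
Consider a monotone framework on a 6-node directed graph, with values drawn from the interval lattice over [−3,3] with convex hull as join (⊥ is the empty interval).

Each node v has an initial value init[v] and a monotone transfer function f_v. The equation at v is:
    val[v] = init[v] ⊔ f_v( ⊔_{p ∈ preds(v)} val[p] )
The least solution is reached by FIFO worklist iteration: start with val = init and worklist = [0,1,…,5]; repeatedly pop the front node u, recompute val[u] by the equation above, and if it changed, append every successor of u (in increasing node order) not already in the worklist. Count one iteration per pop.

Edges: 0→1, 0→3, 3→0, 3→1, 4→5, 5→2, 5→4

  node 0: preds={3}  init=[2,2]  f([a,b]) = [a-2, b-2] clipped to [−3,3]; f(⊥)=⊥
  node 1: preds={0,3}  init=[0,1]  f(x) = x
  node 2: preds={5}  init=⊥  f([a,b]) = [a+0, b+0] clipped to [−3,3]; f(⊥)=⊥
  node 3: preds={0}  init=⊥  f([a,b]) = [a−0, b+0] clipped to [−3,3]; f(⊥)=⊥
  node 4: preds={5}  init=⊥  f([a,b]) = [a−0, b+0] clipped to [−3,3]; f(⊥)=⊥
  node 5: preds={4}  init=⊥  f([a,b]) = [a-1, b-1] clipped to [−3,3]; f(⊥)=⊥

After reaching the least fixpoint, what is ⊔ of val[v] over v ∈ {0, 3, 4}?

[-3,2]

Trace (17 dequeues):
  [1] u=0 | in ⊥ | out [2,2] | ==
  [2] u=1 | in [2,2] | out [0,2] | prev [0,1] | push {}
  [3] u=2 | in ⊥ | out ⊥ | ==
  [4] u=3 | in [2,2] | out [2,2] | prev ⊥ | push {0,1}
  [5] u=4 | in ⊥ | out ⊥ | ==
  [6] u=5 | in ⊥ | out ⊥ | ==
  [7] u=0 | in [2,2] | out [0,2] | prev [2,2] | push {3}
  [8] u=1 | in [0,2] | out [0,2] | ==
  [9] u=3 | in [0,2] | out [0,2] | prev [2,2] | push {0,1}
  [10] u=0 | in [0,2] | out [-2,2] | prev [0,2] | push {3}
  [11] u=1 | in [-2,2] | out [-2,2] | prev [0,2] | push {}
  [12] u=3 | in [-2,2] | out [-2,2] | prev [0,2] | push {0,1}
  [13] u=0 | in [-2,2] | out [-3,2] | prev [-2,2] | push {3}
  [14] u=1 | in [-3,2] | out [-3,2] | prev [-2,2] | push {}
  [15] u=3 | in [-3,2] | out [-3,2] | prev [-2,2] | push {0,1}
  [16] u=0 | in [-3,2] | out [-3,2] | ==
  [17] u=1 | in [-3,2] | out [-3,2] | ==

Converged values:
  [0] [-3,2]
  [1] [-3,2]
  [2] ⊥
  [3] [-3,2]
  [4] ⊥
  [5] ⊥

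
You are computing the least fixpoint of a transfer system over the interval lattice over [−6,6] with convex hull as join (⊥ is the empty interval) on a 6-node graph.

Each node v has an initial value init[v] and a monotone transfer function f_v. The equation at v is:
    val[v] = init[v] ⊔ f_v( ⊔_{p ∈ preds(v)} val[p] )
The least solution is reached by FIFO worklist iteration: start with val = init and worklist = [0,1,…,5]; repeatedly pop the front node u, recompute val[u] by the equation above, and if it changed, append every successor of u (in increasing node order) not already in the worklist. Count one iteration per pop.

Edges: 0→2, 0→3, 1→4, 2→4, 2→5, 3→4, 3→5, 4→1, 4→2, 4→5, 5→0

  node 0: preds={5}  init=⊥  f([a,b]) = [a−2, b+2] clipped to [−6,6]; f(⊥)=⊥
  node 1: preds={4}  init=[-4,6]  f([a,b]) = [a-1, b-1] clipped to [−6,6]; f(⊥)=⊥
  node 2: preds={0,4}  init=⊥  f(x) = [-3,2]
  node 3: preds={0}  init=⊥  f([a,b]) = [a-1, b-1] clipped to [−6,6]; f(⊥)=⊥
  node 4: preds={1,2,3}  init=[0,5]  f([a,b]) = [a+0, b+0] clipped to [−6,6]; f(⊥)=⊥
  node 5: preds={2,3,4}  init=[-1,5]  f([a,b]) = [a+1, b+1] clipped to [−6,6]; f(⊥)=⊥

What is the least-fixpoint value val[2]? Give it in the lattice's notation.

[-3,2]

Worklist (20 pops):
  #1 pop 0: in=[-1,5] → [-3,6] (was ⊥); enqueue []
  #2 pop 1: in=[0,5] → [-4,6] (no change)
  #3 pop 2: in=[-3,6] → [-3,2] (was ⊥); enqueue []
  #4 pop 3: in=[-3,6] → [-4,5] (was ⊥); enqueue []
  #5 pop 4: in=[-4,6] → [-4,6] (was [0,5]); enqueue [1,2]
  #6 pop 5: in=[-4,6] → [-3,6] (was [-1,5]); enqueue [0]
  #7 pop 1: in=[-4,6] → [-5,6] (was [-4,6]); enqueue [4]
  #8 pop 2: in=[-4,6] → [-3,2] (no change)
  #9 pop 0: in=[-3,6] → [-5,6] (was [-3,6]); enqueue [2,3]
  #10 pop 4: in=[-5,6] → [-5,6] (was [-4,6]); enqueue [1,5]
  #11 pop 2: in=[-5,6] → [-3,2] (no change)
  #12 pop 3: in=[-5,6] → [-6,5] (was [-4,5]); enqueue [4]
  #13 pop 1: in=[-5,6] → [-6,6] (was [-5,6]); enqueue []
  #14 pop 5: in=[-6,6] → [-5,6] (was [-3,6]); enqueue [0]
  #15 pop 4: in=[-6,6] → [-6,6] (was [-5,6]); enqueue [1,2,5]
  #16 pop 0: in=[-5,6] → [-6,6] (was [-5,6]); enqueue [3]
  #17 pop 1: in=[-6,6] → [-6,6] (no change)
  #18 pop 2: in=[-6,6] → [-3,2] (no change)
  #19 pop 5: in=[-6,6] → [-5,6] (no change)
  #20 pop 3: in=[-6,6] → [-6,5] (no change)

Fixpoint:
  val[0] = [-6,6]
  val[1] = [-6,6]
  val[2] = [-3,2]
  val[3] = [-6,5]
  val[4] = [-6,6]
  val[5] = [-5,6]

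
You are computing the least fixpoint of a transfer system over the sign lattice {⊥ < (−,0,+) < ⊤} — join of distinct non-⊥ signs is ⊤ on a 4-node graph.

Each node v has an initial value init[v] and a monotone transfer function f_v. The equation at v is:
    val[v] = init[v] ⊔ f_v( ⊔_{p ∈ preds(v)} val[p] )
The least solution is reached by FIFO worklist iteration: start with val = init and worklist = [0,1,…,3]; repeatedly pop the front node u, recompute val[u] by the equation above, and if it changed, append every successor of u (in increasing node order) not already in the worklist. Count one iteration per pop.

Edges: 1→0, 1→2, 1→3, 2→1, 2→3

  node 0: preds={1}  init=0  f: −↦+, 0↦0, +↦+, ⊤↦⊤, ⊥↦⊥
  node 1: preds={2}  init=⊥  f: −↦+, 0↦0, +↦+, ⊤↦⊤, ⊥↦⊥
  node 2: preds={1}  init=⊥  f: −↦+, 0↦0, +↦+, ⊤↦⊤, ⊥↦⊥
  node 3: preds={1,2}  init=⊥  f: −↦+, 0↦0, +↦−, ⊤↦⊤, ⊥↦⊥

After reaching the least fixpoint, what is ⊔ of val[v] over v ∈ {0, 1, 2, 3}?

Trace (4 dequeues):
  [1] u=0 | in ⊥ | out 0 | ==
  [2] u=1 | in ⊥ | out ⊥ | ==
  [3] u=2 | in ⊥ | out ⊥ | ==
  [4] u=3 | in ⊥ | out ⊥ | ==

Converged values:
  [0] 0
  [1] ⊥
  [2] ⊥
  [3] ⊥

0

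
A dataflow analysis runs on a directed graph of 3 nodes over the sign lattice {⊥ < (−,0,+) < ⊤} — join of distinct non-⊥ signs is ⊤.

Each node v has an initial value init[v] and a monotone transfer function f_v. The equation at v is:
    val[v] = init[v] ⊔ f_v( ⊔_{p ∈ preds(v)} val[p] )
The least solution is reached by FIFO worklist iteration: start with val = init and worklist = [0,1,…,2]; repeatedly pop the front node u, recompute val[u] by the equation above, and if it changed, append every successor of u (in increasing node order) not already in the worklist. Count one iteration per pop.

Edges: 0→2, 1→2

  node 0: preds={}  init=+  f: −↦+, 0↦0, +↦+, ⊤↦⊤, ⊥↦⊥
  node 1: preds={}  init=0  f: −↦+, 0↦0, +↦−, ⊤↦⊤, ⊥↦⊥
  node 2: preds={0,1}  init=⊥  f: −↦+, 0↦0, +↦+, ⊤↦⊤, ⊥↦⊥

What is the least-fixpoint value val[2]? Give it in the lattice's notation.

Trace (3 dequeues):
  [1] u=0 | in ⊥ | out + | ==
  [2] u=1 | in ⊥ | out 0 | ==
  [3] u=2 | in ⊤ | out ⊤ | prev ⊥ | push {}

Converged values:
  [0] +
  [1] 0
  [2] ⊤

⊤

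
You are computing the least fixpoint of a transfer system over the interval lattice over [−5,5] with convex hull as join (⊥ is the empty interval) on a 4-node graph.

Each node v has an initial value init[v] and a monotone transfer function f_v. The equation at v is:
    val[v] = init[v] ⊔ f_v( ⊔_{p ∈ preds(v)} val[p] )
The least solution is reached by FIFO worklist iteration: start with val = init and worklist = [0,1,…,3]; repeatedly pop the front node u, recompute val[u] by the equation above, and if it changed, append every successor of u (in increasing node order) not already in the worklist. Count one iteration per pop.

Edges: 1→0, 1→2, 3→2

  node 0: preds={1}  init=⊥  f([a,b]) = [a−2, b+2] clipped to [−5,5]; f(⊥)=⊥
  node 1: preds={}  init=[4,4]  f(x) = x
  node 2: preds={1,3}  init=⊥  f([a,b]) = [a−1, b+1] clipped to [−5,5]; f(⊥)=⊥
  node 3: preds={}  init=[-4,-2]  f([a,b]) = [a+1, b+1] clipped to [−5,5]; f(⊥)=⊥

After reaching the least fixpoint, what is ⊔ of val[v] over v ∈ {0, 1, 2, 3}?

[-5,5]

Trace (4 dequeues):
  [1] u=0 | in [4,4] | out [2,5] | prev ⊥ | push {}
  [2] u=1 | in ⊥ | out [4,4] | ==
  [3] u=2 | in [-4,4] | out [-5,5] | prev ⊥ | push {}
  [4] u=3 | in ⊥ | out [-4,-2] | ==

Converged values:
  [0] [2,5]
  [1] [4,4]
  [2] [-5,5]
  [3] [-4,-2]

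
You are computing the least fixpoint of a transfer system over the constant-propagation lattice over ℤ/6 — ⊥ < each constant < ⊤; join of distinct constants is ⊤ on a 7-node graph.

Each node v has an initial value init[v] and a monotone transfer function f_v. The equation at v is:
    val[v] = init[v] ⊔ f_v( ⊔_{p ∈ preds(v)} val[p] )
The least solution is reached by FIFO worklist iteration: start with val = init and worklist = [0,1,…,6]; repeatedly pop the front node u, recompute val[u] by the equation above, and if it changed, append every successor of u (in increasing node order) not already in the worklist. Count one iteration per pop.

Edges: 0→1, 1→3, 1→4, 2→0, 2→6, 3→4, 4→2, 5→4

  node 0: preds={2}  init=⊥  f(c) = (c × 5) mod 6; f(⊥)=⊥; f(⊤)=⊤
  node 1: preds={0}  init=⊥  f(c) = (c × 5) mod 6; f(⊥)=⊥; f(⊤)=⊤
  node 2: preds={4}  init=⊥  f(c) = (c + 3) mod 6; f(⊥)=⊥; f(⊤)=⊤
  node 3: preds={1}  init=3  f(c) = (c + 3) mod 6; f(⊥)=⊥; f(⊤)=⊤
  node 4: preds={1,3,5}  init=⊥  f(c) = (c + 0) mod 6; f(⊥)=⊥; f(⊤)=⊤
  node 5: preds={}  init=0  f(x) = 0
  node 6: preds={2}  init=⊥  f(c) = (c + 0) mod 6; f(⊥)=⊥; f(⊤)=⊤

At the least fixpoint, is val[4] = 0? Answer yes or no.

no

Iteration log — 13 steps:
  step 1. node 0  ⊔preds=⊥  new=⊥  stable
  step 2. node 1  ⊔preds=⊥  new=⊥  stable
  step 3. node 2  ⊔preds=⊥  new=⊥  stable
  step 4. node 3  ⊔preds=⊥  new=3  stable
  step 5. node 4  ⊔preds=⊤  new=⊤  old=⊥  +wl: 2
  step 6. node 5  ⊔preds=⊥  new=0  stable
  step 7. node 6  ⊔preds=⊥  new=⊥  stable
  step 8. node 2  ⊔preds=⊤  new=⊤  old=⊥  +wl: 0,6
  step 9. node 0  ⊔preds=⊤  new=⊤  old=⊥  +wl: 1
  step 10. node 6  ⊔preds=⊤  new=⊤  old=⊥  +wl: 
  step 11. node 1  ⊔preds=⊤  new=⊤  old=⊥  +wl: 3,4
  step 12. node 3  ⊔preds=⊤  new=⊤  old=3  +wl: 
  step 13. node 4  ⊔preds=⊤  new=⊤  stable

Least fixpoint reached:
  node 0: ⊤
  node 1: ⊤
  node 2: ⊤
  node 3: ⊤
  node 4: ⊤
  node 5: 0
  node 6: ⊤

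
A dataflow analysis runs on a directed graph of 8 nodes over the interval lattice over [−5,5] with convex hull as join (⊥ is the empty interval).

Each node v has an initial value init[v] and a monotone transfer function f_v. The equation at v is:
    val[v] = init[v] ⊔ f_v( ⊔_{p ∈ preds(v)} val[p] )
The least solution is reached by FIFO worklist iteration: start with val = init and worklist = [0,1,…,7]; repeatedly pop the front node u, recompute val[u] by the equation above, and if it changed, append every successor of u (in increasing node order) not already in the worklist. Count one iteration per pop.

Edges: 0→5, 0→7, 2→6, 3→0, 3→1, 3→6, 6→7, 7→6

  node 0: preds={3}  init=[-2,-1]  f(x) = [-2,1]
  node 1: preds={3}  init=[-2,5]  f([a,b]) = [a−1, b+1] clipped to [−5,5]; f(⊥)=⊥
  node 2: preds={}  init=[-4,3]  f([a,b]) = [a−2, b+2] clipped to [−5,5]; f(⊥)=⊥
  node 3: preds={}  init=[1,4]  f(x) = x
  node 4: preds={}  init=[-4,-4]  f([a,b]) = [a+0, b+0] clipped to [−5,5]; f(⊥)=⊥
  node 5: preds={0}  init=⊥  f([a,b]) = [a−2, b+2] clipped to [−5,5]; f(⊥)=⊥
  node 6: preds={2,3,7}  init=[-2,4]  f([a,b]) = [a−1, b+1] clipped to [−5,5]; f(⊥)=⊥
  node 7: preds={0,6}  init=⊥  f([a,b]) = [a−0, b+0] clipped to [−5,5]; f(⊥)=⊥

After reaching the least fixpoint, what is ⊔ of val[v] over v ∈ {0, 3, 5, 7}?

[-5,5]

Worklist (9 pops):
  #1 pop 0: in=[1,4] → [-2,1] (was [-2,-1]); enqueue []
  #2 pop 1: in=[1,4] → [-2,5] (no change)
  #3 pop 2: in=⊥ → [-4,3] (no change)
  #4 pop 3: in=⊥ → [1,4] (no change)
  #5 pop 4: in=⊥ → [-4,-4] (no change)
  #6 pop 5: in=[-2,1] → [-4,3] (was ⊥); enqueue []
  #7 pop 6: in=[-4,4] → [-5,5] (was [-2,4]); enqueue []
  #8 pop 7: in=[-5,5] → [-5,5] (was ⊥); enqueue [6]
  #9 pop 6: in=[-5,5] → [-5,5] (no change)

Fixpoint:
  val[0] = [-2,1]
  val[1] = [-2,5]
  val[2] = [-4,3]
  val[3] = [1,4]
  val[4] = [-4,-4]
  val[5] = [-4,3]
  val[6] = [-5,5]
  val[7] = [-5,5]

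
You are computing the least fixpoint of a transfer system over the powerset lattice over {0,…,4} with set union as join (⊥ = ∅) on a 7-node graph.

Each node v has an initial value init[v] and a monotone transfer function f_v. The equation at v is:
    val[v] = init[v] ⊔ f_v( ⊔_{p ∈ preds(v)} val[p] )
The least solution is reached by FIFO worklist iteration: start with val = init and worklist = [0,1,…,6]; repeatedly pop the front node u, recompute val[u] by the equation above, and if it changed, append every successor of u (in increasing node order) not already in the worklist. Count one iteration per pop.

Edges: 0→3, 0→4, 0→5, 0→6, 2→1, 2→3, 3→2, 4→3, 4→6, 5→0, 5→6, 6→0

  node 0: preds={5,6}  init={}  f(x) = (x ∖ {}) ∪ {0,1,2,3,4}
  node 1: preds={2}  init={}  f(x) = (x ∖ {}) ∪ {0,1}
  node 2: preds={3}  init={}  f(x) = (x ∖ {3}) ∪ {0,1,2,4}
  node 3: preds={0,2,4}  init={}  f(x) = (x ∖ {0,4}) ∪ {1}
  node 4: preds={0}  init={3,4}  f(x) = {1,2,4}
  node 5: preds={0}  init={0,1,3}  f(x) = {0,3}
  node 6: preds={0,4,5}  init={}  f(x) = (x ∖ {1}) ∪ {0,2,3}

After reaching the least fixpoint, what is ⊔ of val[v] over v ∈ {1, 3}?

{0,1,2,3,4}

Trace (11 dequeues):
  [1] u=0 | in {0,1,3} | out {0,1,2,3,4} | prev {} | push {}
  [2] u=1 | in {} | out {0,1} | prev {} | push {}
  [3] u=2 | in {} | out {0,1,2,4} | prev {} | push {1}
  [4] u=3 | in {0,1,2,3,4} | out {1,2,3} | prev {} | push {2}
  [5] u=4 | in {0,1,2,3,4} | out {1,2,3,4} | prev {3,4} | push {3}
  [6] u=5 | in {0,1,2,3,4} | out {0,1,3} | ==
  [7] u=6 | in {0,1,2,3,4} | out {0,2,3,4} | prev {} | push {0}
  [8] u=1 | in {0,1,2,4} | out {0,1,2,4} | prev {0,1} | push {}
  [9] u=2 | in {1,2,3} | out {0,1,2,4} | ==
  [10] u=3 | in {0,1,2,3,4} | out {1,2,3} | ==
  [11] u=0 | in {0,1,2,3,4} | out {0,1,2,3,4} | ==

Converged values:
  [0] {0,1,2,3,4}
  [1] {0,1,2,4}
  [2] {0,1,2,4}
  [3] {1,2,3}
  [4] {1,2,3,4}
  [5] {0,1,3}
  [6] {0,2,3,4}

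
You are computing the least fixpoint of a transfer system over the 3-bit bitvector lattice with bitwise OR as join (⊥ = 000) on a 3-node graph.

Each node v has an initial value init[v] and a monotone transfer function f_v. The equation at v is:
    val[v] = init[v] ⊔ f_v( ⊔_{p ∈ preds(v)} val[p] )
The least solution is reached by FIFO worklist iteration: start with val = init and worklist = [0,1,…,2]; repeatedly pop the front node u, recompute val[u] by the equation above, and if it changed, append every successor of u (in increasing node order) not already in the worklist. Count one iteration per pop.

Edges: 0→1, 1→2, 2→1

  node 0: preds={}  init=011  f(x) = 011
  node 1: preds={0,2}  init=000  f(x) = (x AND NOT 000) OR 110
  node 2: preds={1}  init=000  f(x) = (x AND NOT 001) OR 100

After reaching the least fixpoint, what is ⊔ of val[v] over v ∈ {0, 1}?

Worklist (4 pops):
  #1 pop 0: in=000 → 011 (no change)
  #2 pop 1: in=011 → 111 (was 000); enqueue []
  #3 pop 2: in=111 → 110 (was 000); enqueue [1]
  #4 pop 1: in=111 → 111 (no change)

Fixpoint:
  val[0] = 011
  val[1] = 111
  val[2] = 110

111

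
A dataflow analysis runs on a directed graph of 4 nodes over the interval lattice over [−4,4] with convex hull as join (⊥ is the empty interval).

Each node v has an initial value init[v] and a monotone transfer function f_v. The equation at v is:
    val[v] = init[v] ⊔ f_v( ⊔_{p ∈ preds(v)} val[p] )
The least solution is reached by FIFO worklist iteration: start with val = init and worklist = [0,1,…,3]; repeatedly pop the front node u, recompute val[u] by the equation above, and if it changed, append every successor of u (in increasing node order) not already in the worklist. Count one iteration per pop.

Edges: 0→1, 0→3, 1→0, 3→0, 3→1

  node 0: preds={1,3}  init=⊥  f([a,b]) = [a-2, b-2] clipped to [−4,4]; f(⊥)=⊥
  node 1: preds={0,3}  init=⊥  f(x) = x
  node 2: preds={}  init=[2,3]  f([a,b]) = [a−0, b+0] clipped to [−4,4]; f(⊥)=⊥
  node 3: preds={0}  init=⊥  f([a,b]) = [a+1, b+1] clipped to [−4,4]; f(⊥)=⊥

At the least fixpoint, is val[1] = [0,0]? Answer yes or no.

Worklist (4 pops):
  #1 pop 0: in=⊥ → ⊥ (no change)
  #2 pop 1: in=⊥ → ⊥ (no change)
  #3 pop 2: in=⊥ → [2,3] (no change)
  #4 pop 3: in=⊥ → ⊥ (no change)

Fixpoint:
  val[0] = ⊥
  val[1] = ⊥
  val[2] = [2,3]
  val[3] = ⊥

no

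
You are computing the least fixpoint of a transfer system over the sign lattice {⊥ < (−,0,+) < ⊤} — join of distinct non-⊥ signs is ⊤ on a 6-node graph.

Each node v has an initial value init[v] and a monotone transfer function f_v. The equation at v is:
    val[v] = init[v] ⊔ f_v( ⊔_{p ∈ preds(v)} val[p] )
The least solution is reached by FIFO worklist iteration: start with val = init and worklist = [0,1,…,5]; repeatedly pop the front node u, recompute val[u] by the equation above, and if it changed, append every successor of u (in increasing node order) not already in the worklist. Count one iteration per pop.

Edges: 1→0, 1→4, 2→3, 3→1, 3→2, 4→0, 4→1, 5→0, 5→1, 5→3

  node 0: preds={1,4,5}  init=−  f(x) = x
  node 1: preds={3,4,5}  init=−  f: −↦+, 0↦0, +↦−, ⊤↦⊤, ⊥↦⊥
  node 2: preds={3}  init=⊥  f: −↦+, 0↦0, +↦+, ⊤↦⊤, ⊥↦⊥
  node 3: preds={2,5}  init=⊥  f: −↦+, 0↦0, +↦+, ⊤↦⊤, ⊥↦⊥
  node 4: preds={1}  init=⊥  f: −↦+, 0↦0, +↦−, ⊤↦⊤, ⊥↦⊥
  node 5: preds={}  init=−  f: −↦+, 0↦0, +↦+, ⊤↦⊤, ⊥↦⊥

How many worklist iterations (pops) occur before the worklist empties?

13

Trace (13 dequeues):
  [1] u=0 | in − | out − | ==
  [2] u=1 | in − | out ⊤ | prev − | push {0}
  [3] u=2 | in ⊥ | out ⊥ | ==
  [4] u=3 | in − | out + | prev ⊥ | push {1,2}
  [5] u=4 | in ⊤ | out ⊤ | prev ⊥ | push {}
  [6] u=5 | in ⊥ | out − | ==
  [7] u=0 | in ⊤ | out ⊤ | prev − | push {}
  [8] u=1 | in ⊤ | out ⊤ | ==
  [9] u=2 | in + | out + | prev ⊥ | push {3}
  [10] u=3 | in ⊤ | out ⊤ | prev + | push {1,2}
  [11] u=1 | in ⊤ | out ⊤ | ==
  [12] u=2 | in ⊤ | out ⊤ | prev + | push {3}
  [13] u=3 | in ⊤ | out ⊤ | ==

Converged values:
  [0] ⊤
  [1] ⊤
  [2] ⊤
  [3] ⊤
  [4] ⊤
  [5] −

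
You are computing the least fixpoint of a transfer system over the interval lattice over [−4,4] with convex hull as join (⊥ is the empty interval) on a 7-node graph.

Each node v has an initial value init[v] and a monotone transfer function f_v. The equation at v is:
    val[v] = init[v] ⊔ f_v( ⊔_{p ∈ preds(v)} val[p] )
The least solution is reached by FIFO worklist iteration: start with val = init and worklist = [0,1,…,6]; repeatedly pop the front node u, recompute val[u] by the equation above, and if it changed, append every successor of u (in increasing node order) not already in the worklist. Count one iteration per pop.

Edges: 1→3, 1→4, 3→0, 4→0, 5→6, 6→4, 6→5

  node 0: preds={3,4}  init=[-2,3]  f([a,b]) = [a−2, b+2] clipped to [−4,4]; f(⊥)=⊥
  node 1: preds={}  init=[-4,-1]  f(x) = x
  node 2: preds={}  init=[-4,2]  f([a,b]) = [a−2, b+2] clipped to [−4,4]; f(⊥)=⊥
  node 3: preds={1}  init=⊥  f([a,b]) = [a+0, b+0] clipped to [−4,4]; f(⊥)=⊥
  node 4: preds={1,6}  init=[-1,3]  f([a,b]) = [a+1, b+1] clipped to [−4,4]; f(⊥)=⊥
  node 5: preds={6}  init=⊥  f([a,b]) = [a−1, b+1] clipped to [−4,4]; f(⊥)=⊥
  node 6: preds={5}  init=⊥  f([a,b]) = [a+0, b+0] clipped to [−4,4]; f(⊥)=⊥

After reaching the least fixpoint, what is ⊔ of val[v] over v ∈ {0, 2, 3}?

Iteration log — 8 steps:
  step 1. node 0  ⊔preds=[-1,3]  new=[-3,4]  old=[-2,3]  +wl: 
  step 2. node 1  ⊔preds=⊥  new=[-4,-1]  stable
  step 3. node 2  ⊔preds=⊥  new=[-4,2]  stable
  step 4. node 3  ⊔preds=[-4,-1]  new=[-4,-1]  old=⊥  +wl: 0
  step 5. node 4  ⊔preds=[-4,-1]  new=[-3,3]  old=[-1,3]  +wl: 
  step 6. node 5  ⊔preds=⊥  new=⊥  stable
  step 7. node 6  ⊔preds=⊥  new=⊥  stable
  step 8. node 0  ⊔preds=[-4,3]  new=[-4,4]  old=[-3,4]  +wl: 

Least fixpoint reached:
  node 0: [-4,4]
  node 1: [-4,-1]
  node 2: [-4,2]
  node 3: [-4,-1]
  node 4: [-3,3]
  node 5: ⊥
  node 6: ⊥

[-4,4]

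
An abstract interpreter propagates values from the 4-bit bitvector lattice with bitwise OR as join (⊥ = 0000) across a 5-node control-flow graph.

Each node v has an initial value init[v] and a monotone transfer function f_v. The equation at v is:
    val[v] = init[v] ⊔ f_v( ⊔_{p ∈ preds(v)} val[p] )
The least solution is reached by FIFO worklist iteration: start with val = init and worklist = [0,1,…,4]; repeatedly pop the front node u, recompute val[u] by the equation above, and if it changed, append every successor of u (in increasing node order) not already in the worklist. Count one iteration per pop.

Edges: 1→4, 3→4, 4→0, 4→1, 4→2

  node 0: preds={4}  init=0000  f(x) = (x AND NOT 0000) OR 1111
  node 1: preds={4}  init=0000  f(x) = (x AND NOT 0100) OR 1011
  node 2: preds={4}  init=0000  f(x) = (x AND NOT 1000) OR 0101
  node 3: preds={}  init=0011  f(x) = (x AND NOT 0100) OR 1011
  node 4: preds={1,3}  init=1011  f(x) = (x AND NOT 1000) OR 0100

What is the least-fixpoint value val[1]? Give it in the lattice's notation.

Iteration log — 8 steps:
  step 1. node 0  ⊔preds=1011  new=1111  old=0000  +wl: 
  step 2. node 1  ⊔preds=1011  new=1011  old=0000  +wl: 
  step 3. node 2  ⊔preds=1011  new=0111  old=0000  +wl: 
  step 4. node 3  ⊔preds=0000  new=1011  old=0011  +wl: 
  step 5. node 4  ⊔preds=1011  new=1111  old=1011  +wl: 0,1,2
  step 6. node 0  ⊔preds=1111  new=1111  stable
  step 7. node 1  ⊔preds=1111  new=1011  stable
  step 8. node 2  ⊔preds=1111  new=0111  stable

Least fixpoint reached:
  node 0: 1111
  node 1: 1011
  node 2: 0111
  node 3: 1011
  node 4: 1111

1011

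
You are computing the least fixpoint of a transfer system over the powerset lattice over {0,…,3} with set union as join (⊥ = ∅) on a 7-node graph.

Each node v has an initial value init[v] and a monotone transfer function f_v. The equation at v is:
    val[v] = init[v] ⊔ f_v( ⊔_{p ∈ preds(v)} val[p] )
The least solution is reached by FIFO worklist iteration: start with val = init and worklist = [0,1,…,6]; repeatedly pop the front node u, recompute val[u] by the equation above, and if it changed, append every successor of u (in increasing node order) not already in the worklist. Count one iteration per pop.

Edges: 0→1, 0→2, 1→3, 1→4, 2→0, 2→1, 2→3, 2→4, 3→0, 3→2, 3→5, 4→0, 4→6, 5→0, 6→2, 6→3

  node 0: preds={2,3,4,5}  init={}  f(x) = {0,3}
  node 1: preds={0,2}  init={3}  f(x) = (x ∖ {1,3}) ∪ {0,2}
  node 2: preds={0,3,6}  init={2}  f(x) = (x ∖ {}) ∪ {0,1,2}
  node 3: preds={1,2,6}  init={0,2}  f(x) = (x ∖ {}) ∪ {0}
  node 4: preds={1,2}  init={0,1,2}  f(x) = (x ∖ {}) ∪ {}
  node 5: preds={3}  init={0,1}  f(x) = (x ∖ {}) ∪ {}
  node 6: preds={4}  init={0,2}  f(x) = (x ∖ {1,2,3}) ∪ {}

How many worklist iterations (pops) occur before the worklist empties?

10

Iteration log — 10 steps:
  step 1. node 0  ⊔preds={0,1,2}  new={0,3}  old={}  +wl: 
  step 2. node 1  ⊔preds={0,2,3}  new={0,2,3}  old={3}  +wl: 
  step 3. node 2  ⊔preds={0,2,3}  new={0,1,2,3}  old={2}  +wl: 0,1
  step 4. node 3  ⊔preds={0,1,2,3}  new={0,1,2,3}  old={0,2}  +wl: 2
  step 5. node 4  ⊔preds={0,1,2,3}  new={0,1,2,3}  old={0,1,2}  +wl: 
  step 6. node 5  ⊔preds={0,1,2,3}  new={0,1,2,3}  old={0,1}  +wl: 
  step 7. node 6  ⊔preds={0,1,2,3}  new={0,2}  stable
  step 8. node 0  ⊔preds={0,1,2,3}  new={0,3}  stable
  step 9. node 1  ⊔preds={0,1,2,3}  new={0,2,3}  stable
  step 10. node 2  ⊔preds={0,1,2,3}  new={0,1,2,3}  stable

Least fixpoint reached:
  node 0: {0,3}
  node 1: {0,2,3}
  node 2: {0,1,2,3}
  node 3: {0,1,2,3}
  node 4: {0,1,2,3}
  node 5: {0,1,2,3}
  node 6: {0,2}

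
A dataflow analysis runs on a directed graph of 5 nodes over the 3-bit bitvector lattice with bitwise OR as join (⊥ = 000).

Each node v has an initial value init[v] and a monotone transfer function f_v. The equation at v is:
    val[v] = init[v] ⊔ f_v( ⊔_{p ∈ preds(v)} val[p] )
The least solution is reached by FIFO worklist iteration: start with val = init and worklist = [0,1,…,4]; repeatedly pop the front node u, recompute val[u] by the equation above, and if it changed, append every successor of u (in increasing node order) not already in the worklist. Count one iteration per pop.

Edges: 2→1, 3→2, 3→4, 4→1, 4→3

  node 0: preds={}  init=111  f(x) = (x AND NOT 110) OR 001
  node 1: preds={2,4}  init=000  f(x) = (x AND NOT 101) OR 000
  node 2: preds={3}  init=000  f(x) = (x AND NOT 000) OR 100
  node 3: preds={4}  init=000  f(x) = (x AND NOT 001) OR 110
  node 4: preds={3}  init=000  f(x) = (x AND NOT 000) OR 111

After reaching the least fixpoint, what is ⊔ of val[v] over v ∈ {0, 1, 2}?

111

Worklist (9 pops):
  #1 pop 0: in=000 → 111 (no change)
  #2 pop 1: in=000 → 000 (no change)
  #3 pop 2: in=000 → 100 (was 000); enqueue [1]
  #4 pop 3: in=000 → 110 (was 000); enqueue [2]
  #5 pop 4: in=110 → 111 (was 000); enqueue [3]
  #6 pop 1: in=111 → 010 (was 000); enqueue []
  #7 pop 2: in=110 → 110 (was 100); enqueue [1]
  #8 pop 3: in=111 → 110 (no change)
  #9 pop 1: in=111 → 010 (no change)

Fixpoint:
  val[0] = 111
  val[1] = 010
  val[2] = 110
  val[3] = 110
  val[4] = 111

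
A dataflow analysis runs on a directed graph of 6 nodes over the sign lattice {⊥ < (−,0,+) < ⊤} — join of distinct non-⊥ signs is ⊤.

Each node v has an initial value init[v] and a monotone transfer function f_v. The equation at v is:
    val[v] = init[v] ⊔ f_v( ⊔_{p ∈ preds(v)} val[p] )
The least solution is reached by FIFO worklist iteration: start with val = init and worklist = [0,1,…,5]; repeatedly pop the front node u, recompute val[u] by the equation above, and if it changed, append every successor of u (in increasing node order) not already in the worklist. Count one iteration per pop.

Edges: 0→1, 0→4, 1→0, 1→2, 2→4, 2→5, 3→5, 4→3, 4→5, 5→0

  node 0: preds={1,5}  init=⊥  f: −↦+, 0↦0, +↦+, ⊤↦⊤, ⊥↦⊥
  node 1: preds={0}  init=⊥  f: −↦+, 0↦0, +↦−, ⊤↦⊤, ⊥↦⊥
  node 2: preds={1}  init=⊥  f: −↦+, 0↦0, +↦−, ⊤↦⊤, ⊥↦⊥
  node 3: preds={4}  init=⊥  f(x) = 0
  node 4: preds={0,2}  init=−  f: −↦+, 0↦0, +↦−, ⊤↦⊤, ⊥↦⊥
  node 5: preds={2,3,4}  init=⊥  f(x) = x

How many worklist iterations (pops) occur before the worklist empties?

14

Worklist (14 pops):
  #1 pop 0: in=⊥ → ⊥ (no change)
  #2 pop 1: in=⊥ → ⊥ (no change)
  #3 pop 2: in=⊥ → ⊥ (no change)
  #4 pop 3: in=− → 0 (was ⊥); enqueue []
  #5 pop 4: in=⊥ → − (no change)
  #6 pop 5: in=⊤ → ⊤ (was ⊥); enqueue [0]
  #7 pop 0: in=⊤ → ⊤ (was ⊥); enqueue [1,4]
  #8 pop 1: in=⊤ → ⊤ (was ⊥); enqueue [0,2]
  #9 pop 4: in=⊤ → ⊤ (was −); enqueue [3,5]
  #10 pop 0: in=⊤ → ⊤ (no change)
  #11 pop 2: in=⊤ → ⊤ (was ⊥); enqueue [4]
  #12 pop 3: in=⊤ → 0 (no change)
  #13 pop 5: in=⊤ → ⊤ (no change)
  #14 pop 4: in=⊤ → ⊤ (no change)

Fixpoint:
  val[0] = ⊤
  val[1] = ⊤
  val[2] = ⊤
  val[3] = 0
  val[4] = ⊤
  val[5] = ⊤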